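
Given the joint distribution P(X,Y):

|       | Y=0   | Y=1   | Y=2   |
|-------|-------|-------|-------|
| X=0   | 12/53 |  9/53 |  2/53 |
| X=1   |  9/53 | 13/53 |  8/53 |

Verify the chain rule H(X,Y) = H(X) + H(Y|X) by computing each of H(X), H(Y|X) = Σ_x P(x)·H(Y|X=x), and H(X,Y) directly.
H(X) = 0.9874 bits, H(Y|X) = 1.4541 bits, H(X,Y) = 2.4414 bits

Marginal of X (row sums):
  P(X=0) = 12/53 + 9/53 + 2/53 = 23/53
  P(X=1) = 9/53 + 13/53 + 8/53 = 30/53
H(X) = -[(23/53)·log₂(23/53) + (30/53)·log₂(30/53)]
  = 0.522646 + 0.464734 = 0.9874 bits

H(Y|X) = Σ_x P(x)·H(Y|X=x):
  X=0: P(X=0) = 23/53, P(Y|X=0) = (12/23, 9/23, 2/23) → H(Y|X=0) = 1.325785
  X=1: P(X=1) = 30/53, P(Y|X=1) = (3/10, 13/30, 4/15) → H(Y|X=1) = 1.552389
H(Y|X) = (23/53)·1.325785 + (30/53)·1.552389 = 1.4541 bits

H(X,Y) = -Σ_{x,y} P(x,y) log₂ P(x,y). Per-cell terms -P(x,y)·log₂P(x,y):
  X=0: 0.485198, 0.434377, 0.178412
  X=1: 0.434377, 0.497307, 0.411762
Sum of the 6 terms: H(X,Y) = 2.4414 bits

Chain rule check:
  H(X) + H(Y|X) = 0.9874 + 1.4541 = 2.4415 bits
  H(X,Y) = 2.4414 bits
✓ Chain rule verified (Δ = 0.0001 is 4-dp rounding noise: each of the three values was rounded independently).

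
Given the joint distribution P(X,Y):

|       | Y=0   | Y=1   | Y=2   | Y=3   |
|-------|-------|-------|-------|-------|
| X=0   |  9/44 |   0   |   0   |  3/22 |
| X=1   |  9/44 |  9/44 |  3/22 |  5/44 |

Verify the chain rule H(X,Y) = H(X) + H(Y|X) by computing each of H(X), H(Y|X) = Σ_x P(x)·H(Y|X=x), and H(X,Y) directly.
H(X) = 0.9257 bits, H(Y|X) = 1.6197 bits, H(X,Y) = 2.5454 bits

Marginal of X (row sums):
  P(X=0) = 9/44 + 0 + 0 + 3/22 = 15/44
  P(X=1) = 9/44 + 9/44 + 3/22 + 5/44 = 29/44
H(X) = -[(15/44)·log₂(15/44) + (29/44)·log₂(29/44)]
  = 0.5293 + 0.3964 = 0.9257 bits

H(Y|X) = Σ_x P(x)·H(Y|X=x):
  X=0: P(X=0) = 15/44, P(Y|X=0) = (3/5, 0, 0, 2/5) → H(Y|X=0) = 0.9710
  X=1: P(X=1) = 29/44, P(Y|X=1) = (9/29, 9/29, 6/29, 5/29) → H(Y|X=1) = 1.9553
H(Y|X) = (15/44)·0.9710 + (29/44)·1.9553 = 1.6197 bits

H(X,Y) = -Σ_{x,y} P(x,y) log₂ P(x,y). Per-cell terms -P(x,y)·log₂P(x,y):
  X=0: 0.4683, 0.0000, 0.0000, 0.3920
  X=1: 0.4683, 0.4683, 0.3920, 0.3565
  (cells with P = 0 contribute 0)
Sum of the 8 terms: H(X,Y) = 2.5454 bits

Chain rule check:
  H(X) + H(Y|X) = 0.9257 + 1.6197 = 2.5454 bits
  H(X,Y) = 2.5454 bits
✓ Chain rule verified.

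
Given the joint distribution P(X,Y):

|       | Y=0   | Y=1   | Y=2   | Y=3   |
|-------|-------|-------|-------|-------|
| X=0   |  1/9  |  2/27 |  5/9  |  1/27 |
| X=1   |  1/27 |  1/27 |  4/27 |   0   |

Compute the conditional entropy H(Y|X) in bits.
1.2737 bits

H(Y|X) = H(X,Y) - H(X)

H(X,Y) = -Σ_{x,y} P(x,y) log₂ P(x,y). Per-cell terms -P(x,y)·log₂P(x,y):
  X=0: 0.35221, 0.27814, 0.47111, 0.17611
  X=1: 0.17611, 0.17611, 0.40813, 0.00000
  (cells with P = 0 contribute 0)
Sum of the 8 terms: H(X,Y) = 2.0379 bits

Marginal of X (row sums):
  P(X=0) = 1/9 + 2/27 + 5/9 + 1/27 = 7/9
  P(X=1) = 1/27 + 1/27 + 4/27 + 0 = 2/9
H(X) = -[(7/9)·log₂(7/9) + (2/9)·log₂(2/9)]
  = 0.28200 + 0.48221 = 0.7642 bits

H(Y|X) = H(X,Y) - H(X) = 2.0379 - 0.7642 = 1.2737 bits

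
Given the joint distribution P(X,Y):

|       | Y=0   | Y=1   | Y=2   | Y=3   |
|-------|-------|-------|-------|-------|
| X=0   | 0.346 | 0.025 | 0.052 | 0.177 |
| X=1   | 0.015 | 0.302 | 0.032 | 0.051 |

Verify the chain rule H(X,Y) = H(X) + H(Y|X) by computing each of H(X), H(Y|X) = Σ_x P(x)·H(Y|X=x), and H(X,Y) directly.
H(X) = 0.9710 bits, H(Y|X) = 1.3463 bits, H(X,Y) = 2.3172 bits

Marginal of X (row sums):
  P(X=0) = 0.346 + 0.025 + 0.052 + 0.177 = 0.600
  P(X=1) = 0.015 + 0.302 + 0.032 + 0.051 = 0.400
H(X) = -[0.600·log₂(0.600) + 0.400·log₂(0.400)]
  = 0.4421794 + 0.5287712 = 0.9710 bits

H(Y|X) = Σ_x P(x)·H(Y|X=x):
  X=0: P(X=0) = 0.600, P(Y|X=0) = (173/300, 1/24, 13/150, 59/200) → H(Y|X=0) = 1.4743740
  X=1: P(X=1) = 0.400, P(Y|X=1) = (3/80, 151/200, 2/25, 51/400) → H(Y|X=1) = 1.1541180
H(Y|X) = 0.600·1.4743740 + 0.400·1.1541180 = 1.3463 bits

H(X,Y) = -Σ_{x,y} P(x,y) log₂ P(x,y). Per-cell terms -P(x,y)·log₂P(x,y):
  X=0: 0.5297800, 0.1330482, 0.2217979, 0.4421776
  X=1: 0.0908834, 0.5216686, 0.1589051, 0.2189613
Sum of the 8 terms: H(X,Y) = 2.3172 bits

Chain rule check:
  H(X) + H(Y|X) = 0.9710 + 1.3463 = 2.3173 bits
  H(X,Y) = 2.3172 bits
✓ Chain rule verified (Δ = 0.0001 is 4-dp rounding noise: each of the three values was rounded independently).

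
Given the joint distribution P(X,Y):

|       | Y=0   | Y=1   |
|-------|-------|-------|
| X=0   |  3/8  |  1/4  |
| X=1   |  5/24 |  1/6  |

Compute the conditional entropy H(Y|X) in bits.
0.9785 bits

H(Y|X) = H(X,Y) - H(X)

H(X,Y) = -Σ_{x,y} P(x,y) log₂ P(x,y). Per-cell terms -P(x,y)·log₂P(x,y):
  X=0: 0.5306, 0.5000
  X=1: 0.4715, 0.4308
Sum of the 4 terms: H(X,Y) = 1.9329 bits

Marginal of X (row sums):
  P(X=0) = 3/8 + 1/4 = 5/8
  P(X=1) = 5/24 + 1/6 = 3/8
H(X) = -[(5/8)·log₂(5/8) + (3/8)·log₂(3/8)]
  = 0.4238 + 0.5306 = 0.9544 bits

H(Y|X) = H(X,Y) - H(X) = 1.9329 - 0.9544 = 0.9785 bits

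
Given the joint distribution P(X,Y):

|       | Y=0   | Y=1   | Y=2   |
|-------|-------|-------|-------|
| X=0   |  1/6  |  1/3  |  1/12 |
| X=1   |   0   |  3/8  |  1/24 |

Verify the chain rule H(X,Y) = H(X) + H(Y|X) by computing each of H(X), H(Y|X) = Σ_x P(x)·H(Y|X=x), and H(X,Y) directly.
H(X) = 0.9799 bits, H(Y|X) = 0.9997 bits, H(X,Y) = 1.9796 bits

Marginal of X (row sums):
  P(X=0) = 1/6 + 1/3 + 1/12 = 7/12
  P(X=1) = 0 + 3/8 + 1/24 = 5/12
H(X) = -[(7/12)·log₂(7/12) + (5/12)·log₂(5/12)]
  = 0.45360 + 0.52626 = 0.9799 bits

H(Y|X) = Σ_x P(x)·H(Y|X=x):
  X=0: P(X=0) = 7/12, P(Y|X=0) = (2/7, 4/7, 1/7) → H(Y|X=0) = 1.37878
  X=1: P(X=1) = 5/12, P(Y|X=1) = (0, 9/10, 1/10) → H(Y|X=1) = 0.46900
H(Y|X) = (7/12)·1.37878 + (5/12)·0.46900 = 0.9997 bits

H(X,Y) = -Σ_{x,y} P(x,y) log₂ P(x,y). Per-cell terms -P(x,y)·log₂P(x,y):
  X=0: 0.43083, 0.52832, 0.29875
  X=1: 0.00000, 0.53064, 0.19104
  (cells with P = 0 contribute 0)
Sum of the 6 terms: H(X,Y) = 1.9796 bits

Chain rule check:
  H(X) + H(Y|X) = 0.9799 + 0.9997 = 1.9796 bits
  H(X,Y) = 1.9796 bits
✓ Chain rule verified.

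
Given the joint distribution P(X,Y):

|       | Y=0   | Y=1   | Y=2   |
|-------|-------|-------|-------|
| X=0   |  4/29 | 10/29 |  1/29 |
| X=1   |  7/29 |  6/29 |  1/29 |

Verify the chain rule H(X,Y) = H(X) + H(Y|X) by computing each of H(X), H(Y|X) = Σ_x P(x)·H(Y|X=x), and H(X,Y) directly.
H(X) = 0.9991 bits, H(Y|X) = 1.2250 bits, H(X,Y) = 2.2242 bits

Marginal of X (row sums):
  P(X=0) = 4/29 + 10/29 + 1/29 = 15/29
  P(X=1) = 7/29 + 6/29 + 1/29 = 14/29
H(X) = -[(15/29)·log₂(15/29) + (14/29)·log₂(14/29)]
  = 0.4919 + 0.5072 = 0.9991 bits

H(Y|X) = Σ_x P(x)·H(Y|X=x):
  X=0: P(X=0) = 15/29, P(Y|X=0) = (4/15, 2/3, 1/15) → H(Y|X=0) = 1.1589
  X=1: P(X=1) = 14/29, P(Y|X=1) = (1/2, 3/7, 1/14) → H(Y|X=1) = 1.2958
H(Y|X) = (15/29)·1.1589 + (14/29)·1.2958 = 1.2250 bits

H(X,Y) = -Σ_{x,y} P(x,y) log₂ P(x,y). Per-cell terms -P(x,y)·log₂P(x,y):
  X=0: 0.3942, 0.5297, 0.1675
  X=1: 0.4950, 0.4703, 0.1675
Sum of the 6 terms: H(X,Y) = 2.2242 bits

Chain rule check:
  H(X) + H(Y|X) = 0.9991 + 1.2250 = 2.2241 bits
  H(X,Y) = 2.2242 bits
✓ Chain rule verified (Δ = 0.0001 is 4-dp rounding noise: each of the three values was rounded independently).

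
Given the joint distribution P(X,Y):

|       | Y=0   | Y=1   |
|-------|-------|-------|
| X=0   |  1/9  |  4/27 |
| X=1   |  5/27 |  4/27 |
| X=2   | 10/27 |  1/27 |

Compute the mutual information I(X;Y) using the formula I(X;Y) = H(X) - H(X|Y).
0.1535 bits

I(X;Y) = H(X) - H(X|Y)

Marginal of X (row sums):
  P(X=0) = 1/9 + 4/27 = 7/27
  P(X=1) = 5/27 + 4/27 = 1/3
  P(X=2) = 10/27 + 1/27 = 11/27
H(X) = -[(7/27)·log₂(7/27) + (1/3)·log₂(1/3) + (11/27)·log₂(11/27)]
  = 0.50492 + 0.52832 + 0.52778 = 1.56102 bits

Marginal of Y (column sums):
  P(Y=0) = 1/9 + 5/27 + 10/27 = 2/3
  P(Y=1) = 4/27 + 4/27 + 1/27 = 1/3
H(X|Y) = Σ_y P(y)·H(X|Y=y):
  Y=0: P(Y=0) = 2/3, P(X|Y=0) = (1/6, 5/18, 5/9) → H(X|Y=0) = 1.41527
  Y=1: P(Y=1) = 1/3, P(X|Y=1) = (4/9, 4/9, 1/9) → H(X|Y=1) = 1.39215
H(X|Y) = (2/3)·1.41527 + (1/3)·1.39215 = 1.40756 bits

I(X;Y) = H(X) - H(X|Y) = 1.56102 - 1.40756 = 0.1535 bits

Cross-check via I(X;Y) = H(X) + H(Y) - H(X,Y): computing H(Y) from the column sums and H(X,Y) from the 6 cells in the same way gives H(Y) = 0.91830 bits and H(X,Y) = 2.32586 bits, so
I(X;Y) = 1.56102 + 0.91830 - 2.32586 = 0.1535 bits ✓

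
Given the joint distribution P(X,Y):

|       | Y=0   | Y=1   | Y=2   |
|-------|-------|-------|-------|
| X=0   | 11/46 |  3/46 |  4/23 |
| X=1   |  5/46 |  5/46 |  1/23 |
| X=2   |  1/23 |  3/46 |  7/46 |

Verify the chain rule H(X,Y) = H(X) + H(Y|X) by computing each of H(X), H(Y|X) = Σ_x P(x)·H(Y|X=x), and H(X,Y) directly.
H(X) = 1.5204 bits, H(Y|X) = 1.4285 bits, H(X,Y) = 2.9489 bits

Marginal of X (row sums):
  P(X=0) = 11/46 + 3/46 + 4/23 = 11/23
  P(X=1) = 5/46 + 5/46 + 1/23 = 6/23
  P(X=2) = 1/23 + 3/46 + 7/46 = 6/23
H(X) = -[(11/23)·log₂(11/23) + (6/23)·log₂(6/23) + (6/23)·log₂(6/23)]
  = 0.50893 + 0.50572 + 0.50572 = 1.5204 bits

H(Y|X) = Σ_x P(x)·H(Y|X=x):
  X=0: P(X=0) = 11/23, P(Y|X=0) = (1/2, 3/22, 4/11) → H(Y|X=0) = 1.42268
  X=1: P(X=1) = 6/23, P(Y|X=1) = (5/12, 5/12, 1/6) → H(Y|X=1) = 1.48336
  X=2: P(X=2) = 6/23, P(Y|X=2) = (1/6, 1/4, 7/12) → H(Y|X=2) = 1.38443
H(Y|X) = (11/23)·1.42268 + (6/23)·1.48336 + (6/23)·1.38443 = 1.4285 bits

H(X,Y) = -Σ_{x,y} P(x,y) log₂ P(x,y). Per-cell terms -P(x,y)·log₂P(x,y):
  X=0: 0.49360, 0.25687, 0.43888
  X=1: 0.34800, 0.34800, 0.19668
  X=2: 0.19668, 0.25687, 0.41334
Sum of the 9 terms: H(X,Y) = 2.9489 bits

Chain rule check:
  H(X) + H(Y|X) = 1.5204 + 1.4285 = 2.9489 bits
  H(X,Y) = 2.9489 bits
✓ Chain rule verified.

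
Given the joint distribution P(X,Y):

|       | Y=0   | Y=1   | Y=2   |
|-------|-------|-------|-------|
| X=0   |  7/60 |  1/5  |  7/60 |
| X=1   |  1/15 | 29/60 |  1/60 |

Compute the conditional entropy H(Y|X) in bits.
1.0664 bits

H(Y|X) = H(X,Y) - H(X)

H(X,Y) = -Σ_{x,y} P(x,y) log₂ P(x,y). Per-cell terms -P(x,y)·log₂P(x,y):
  X=0: 0.3616, 0.4644, 0.3616
  X=1: 0.2605, 0.5070, 0.0984
Sum of the 6 terms: H(X,Y) = 2.0535 bits

Marginal of X (row sums):
  P(X=0) = 7/60 + 1/5 + 7/60 = 13/30
  P(X=1) = 1/15 + 29/60 + 1/60 = 17/30
H(X) = -[(13/30)·log₂(13/30) + (17/30)·log₂(17/30)]
  = 0.5228 + 0.4643 = 0.9871 bits

H(Y|X) = H(X,Y) - H(X) = 2.0535 - 0.9871 = 1.0664 bits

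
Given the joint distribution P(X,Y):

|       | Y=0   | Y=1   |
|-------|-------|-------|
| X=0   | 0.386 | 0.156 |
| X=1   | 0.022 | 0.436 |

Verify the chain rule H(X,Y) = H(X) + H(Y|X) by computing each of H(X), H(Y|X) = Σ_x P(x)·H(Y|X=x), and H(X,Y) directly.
H(X) = 0.9949 bits, H(Y|X) = 0.5966 bits, H(X,Y) = 1.5915 bits

Marginal of X (row sums):
  P(X=0) = 0.386 + 0.156 = 0.542
  P(X=1) = 0.022 + 0.436 = 0.458
H(X) = -[0.542·log₂(0.542) + 0.458·log₂(0.458)]
  = 0.4789 + 0.5160 = 0.9949 bits

H(Y|X) = Σ_x P(x)·H(Y|X=x):
  X=0: P(X=0) = 0.542, P(Y|X=0) = (193/271, 78/271) → H(Y|X=0) = 0.8659
  X=1: P(X=1) = 0.458, P(Y|X=1) = (11/229, 218/229) → H(Y|X=1) = 0.2780
H(Y|X) = 0.542·0.8659 + 0.458·0.2780 = 0.5966 bits

H(X,Y) = -Σ_{x,y} P(x,y) log₂ P(x,y). Per-cell terms -P(x,y)·log₂P(x,y):
  X=0: 0.5301, 0.4181
  X=1: 0.1211, 0.5222
Sum of the 4 terms: H(X,Y) = 1.5915 bits

Chain rule check:
  H(X) + H(Y|X) = 0.9949 + 0.5966 = 1.5915 bits
  H(X,Y) = 1.5915 bits
✓ Chain rule verified.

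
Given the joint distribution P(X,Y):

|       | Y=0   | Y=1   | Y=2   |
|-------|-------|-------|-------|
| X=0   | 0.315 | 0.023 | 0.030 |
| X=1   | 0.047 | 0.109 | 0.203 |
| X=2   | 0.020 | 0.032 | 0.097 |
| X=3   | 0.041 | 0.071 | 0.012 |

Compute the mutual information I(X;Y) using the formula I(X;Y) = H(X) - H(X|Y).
0.4299 bits

I(X;Y) = H(X) - H(X|Y)

Marginal of X (row sums):
  P(X=0) = 0.315 + 0.023 + 0.030 = 0.368
  P(X=1) = 0.047 + 0.109 + 0.203 = 0.359
  P(X=2) = 0.020 + 0.032 + 0.097 = 0.149
  P(X=3) = 0.041 + 0.071 + 0.012 = 0.124
H(X) = -[0.368·log₂(0.368) + 0.359·log₂(0.359) + 0.149·log₂(0.149) + 0.124·log₂(0.124)]
  = 0.53074 + 0.53058 + 0.40925 + 0.37344 = 1.8440 bits

Marginal of Y (column sums):
  P(Y=0) = 0.315 + 0.047 + 0.020 + 0.041 = 0.423
  P(Y=1) = 0.023 + 0.109 + 0.032 + 0.071 = 0.235
  P(Y=2) = 0.030 + 0.203 + 0.097 + 0.012 = 0.342
H(X|Y) = Σ_y P(y)·H(X|Y=y):
  Y=0: P(Y=0) = 0.423, P(X|Y=0) = (35/47, 1/9, 20/423, 41/423) → H(X|Y=0) = 1.20344
  Y=1: P(Y=1) = 0.235, P(X|Y=1) = (23/235, 109/235, 32/235, 71/235) → H(X|Y=1) = 1.75564
  Y=2: P(Y=2) = 0.342, P(X|Y=2) = (5/57, 203/342, 97/342, 2/57) → H(X|Y=2) = 1.43984
H(X|Y) = 0.423·1.20344 + 0.235·1.75564 + 0.342·1.43984 = 1.4141 bits

I(X;Y) = H(X) - H(X|Y) = 1.8440 - 1.4141 = 0.4299 bits

Cross-check via I(X;Y) = H(X) + H(Y) - H(X,Y): computing H(Y) from the column sums and H(X,Y) from the 12 cells in the same way gives H(Y) = 1.5454 bits and H(X,Y) = 2.9595 bits, so
I(X;Y) = 1.8440 + 1.5454 - 2.9595 = 0.4299 bits ✓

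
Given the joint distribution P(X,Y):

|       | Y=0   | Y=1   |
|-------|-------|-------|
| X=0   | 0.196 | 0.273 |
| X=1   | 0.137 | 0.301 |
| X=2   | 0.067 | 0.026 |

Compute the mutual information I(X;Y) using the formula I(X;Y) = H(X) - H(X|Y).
0.0390 bits

I(X;Y) = H(X) - H(X|Y)

Marginal of X (row sums):
  P(X=0) = 0.196 + 0.273 = 0.469
  P(X=1) = 0.137 + 0.301 = 0.438
  P(X=2) = 0.067 + 0.026 = 0.093
H(X) = -[0.469·log₂(0.469) + 0.438·log₂(0.438) + 0.093·log₂(0.093)]
  = 0.512308 + 0.521657 + 0.318676 = 1.35264 bits

Marginal of Y (column sums):
  P(Y=0) = 0.196 + 0.137 + 0.067 = 0.400
  P(Y=1) = 0.273 + 0.301 + 0.026 = 0.600
H(X|Y) = Σ_y P(y)·H(X|Y=y):
  Y=0: P(Y=0) = 0.400, P(X|Y=0) = (49/100, 137/400, 67/400) → H(X|Y=0) = 1.465502
  Y=1: P(Y=1) = 0.600, P(X|Y=1) = (91/200, 301/600, 13/300) → H(X|Y=1) = 1.212396
H(X|Y) = 0.400·1.465502 + 0.600·1.212396 = 1.31364 bits

I(X;Y) = H(X) - H(X|Y) = 1.35264 - 1.31364 = 0.0390 bits

Cross-check via I(X;Y) = H(X) + H(Y) - H(X,Y): computing H(Y) from the column sums and H(X,Y) from the 6 cells in the same way gives H(Y) = 0.97095 bits and H(X,Y) = 2.28459 bits, so
I(X;Y) = 1.35264 + 0.97095 - 2.28459 = 0.0390 bits ✓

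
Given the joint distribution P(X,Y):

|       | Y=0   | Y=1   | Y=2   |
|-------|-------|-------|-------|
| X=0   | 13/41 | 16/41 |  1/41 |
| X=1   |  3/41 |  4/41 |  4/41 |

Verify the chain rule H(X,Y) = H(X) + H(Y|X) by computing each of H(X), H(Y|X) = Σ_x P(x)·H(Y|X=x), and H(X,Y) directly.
H(X) = 0.8390 bits, H(Y|X) = 1.2780 bits, H(X,Y) = 2.1170 bits

Marginal of X (row sums):
  P(X=0) = 13/41 + 16/41 + 1/41 = 30/41
  P(X=1) = 3/41 + 4/41 + 4/41 = 11/41
H(X) = -[(30/41)·log₂(30/41) + (11/41)·log₂(11/41)]
  = 0.329752 + 0.509252 = 0.8390 bits

H(Y|X) = Σ_x P(x)·H(Y|X=x):
  X=0: P(X=0) = 30/41, P(Y|X=0) = (13/30, 8/15, 1/30) → H(Y|X=0) = 1.170033
  X=1: P(X=1) = 11/41, P(Y|X=1) = (3/11, 4/11, 4/11) → H(Y|X=1) = 1.572624
H(Y|X) = (30/41)·1.170033 + (11/41)·1.572624 = 1.2780 bits

H(X,Y) = -Σ_{x,y} P(x,y) log₂ P(x,y). Per-cell terms -P(x,y)·log₂P(x,y):
  X=0: 0.525426, 0.529776, 0.130672
  X=1: 0.276043, 0.327566, 0.327566
Sum of the 6 terms: H(X,Y) = 2.1170 bits

Chain rule check:
  H(X) + H(Y|X) = 0.8390 + 1.2780 = 2.1170 bits
  H(X,Y) = 2.1170 bits
✓ Chain rule verified.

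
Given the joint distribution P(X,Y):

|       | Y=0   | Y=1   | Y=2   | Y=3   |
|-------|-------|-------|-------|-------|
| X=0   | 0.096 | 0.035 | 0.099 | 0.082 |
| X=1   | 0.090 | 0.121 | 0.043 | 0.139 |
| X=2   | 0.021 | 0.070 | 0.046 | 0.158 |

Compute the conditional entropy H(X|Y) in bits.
1.4637 bits

H(X|Y) = H(X,Y) - H(Y)

H(X,Y) = -Σ_{x,y} P(x,y) log₂ P(x,y). Per-cell terms -P(x,y)·log₂P(x,y):
  X=0: 0.32456, 0.16928, 0.33031, 0.29588
  X=1: 0.31265, 0.36868, 0.19520, 0.39571
  X=2: 0.11704, 0.26856, 0.20434, 0.42060
Sum of the 12 terms: H(X,Y) = 3.4028 bits

Marginal of Y (column sums):
  P(Y=0) = 0.096 + 0.090 + 0.021 = 0.207
  P(Y=1) = 0.035 + 0.121 + 0.070 = 0.226
  P(Y=2) = 0.099 + 0.043 + 0.046 = 0.188
  P(Y=3) = 0.082 + 0.139 + 0.158 = 0.379
H(Y) = -[0.207·log₂(0.207) + 0.226·log₂(0.226) + 0.188·log₂(0.188) + 0.379·log₂(0.379)]
  = 0.47037 + 0.48491 + 0.45330 + 0.53050 = 1.9391 bits

H(X|Y) = H(X,Y) - H(Y) = 3.4028 - 1.9391 = 1.4637 bits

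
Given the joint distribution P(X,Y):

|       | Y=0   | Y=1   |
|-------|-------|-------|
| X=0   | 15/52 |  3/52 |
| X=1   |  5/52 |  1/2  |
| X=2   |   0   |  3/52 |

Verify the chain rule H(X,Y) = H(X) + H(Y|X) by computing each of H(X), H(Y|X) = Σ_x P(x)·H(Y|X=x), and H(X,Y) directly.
H(X) = 1.2121 bits, H(Y|X) = 0.6050 bits, H(X,Y) = 1.8171 bits

Marginal of X (row sums):
  P(X=0) = 15/52 + 3/52 = 9/26
  P(X=1) = 5/52 + 1/2 = 31/52
  P(X=2) = 0 + 3/52 = 3/52
H(X) = -[(9/26)·log₂(9/26) + (31/52)·log₂(31/52) + (3/52)·log₂(3/52)]
  = 0.5298 + 0.4449 + 0.2374 = 1.2121 bits

H(Y|X) = Σ_x P(x)·H(Y|X=x):
  X=0: P(X=0) = 9/26, P(Y|X=0) = (5/6, 1/6) → H(Y|X=0) = 0.6500
  X=1: P(X=1) = 31/52, P(Y|X=1) = (5/31, 26/31) → H(Y|X=1) = 0.6374
  X=2: P(X=2) = 3/52, P(Y|X=2) = (0, 1) → H(Y|X=2) = 0.0000
H(Y|X) = (9/26)·0.6500 + (31/52)·0.6374 + (3/52)·0.0000 = 0.6050 bits

H(X,Y) = -Σ_{x,y} P(x,y) log₂ P(x,y). Per-cell terms -P(x,y)·log₂P(x,y):
  X=0: 0.5174, 0.2374
  X=1: 0.3249, 0.5000
  X=2: 0.0000, 0.2374
  (cells with P = 0 contribute 0)
Sum of the 6 terms: H(X,Y) = 1.8171 bits

Chain rule check:
  H(X) + H(Y|X) = 1.2121 + 0.6050 = 1.8171 bits
  H(X,Y) = 1.8171 bits
✓ Chain rule verified.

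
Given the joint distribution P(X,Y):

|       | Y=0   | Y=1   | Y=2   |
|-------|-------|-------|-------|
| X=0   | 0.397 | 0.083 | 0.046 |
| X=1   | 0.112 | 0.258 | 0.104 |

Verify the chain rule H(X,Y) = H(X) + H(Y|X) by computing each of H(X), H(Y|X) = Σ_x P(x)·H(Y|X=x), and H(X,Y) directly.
H(X) = 0.9980 bits, H(Y|X) = 1.2311 bits, H(X,Y) = 2.2291 bits

Marginal of X (row sums):
  P(X=0) = 0.397 + 0.083 + 0.046 = 0.526
  P(X=1) = 0.112 + 0.258 + 0.104 = 0.474
H(X) = -[0.526·log₂(0.526) + 0.474·log₂(0.474)]
  = 0.487531 + 0.510517 = 0.9980 bits

H(Y|X) = Σ_x P(x)·H(Y|X=x):
  X=0: P(X=0) = 0.526, P(Y|X=0) = (397/526, 83/526, 23/263) → H(Y|X=0) = 1.034145
  X=1: P(X=1) = 0.474, P(Y|X=1) = (56/237, 43/79, 52/237) → H(Y|X=1) = 1.449574
H(Y|X) = 0.526·1.034145 + 0.474·1.449574 = 1.2311 bits

H(X,Y) = -Σ_{x,y} P(x,y) log₂ P(x,y). Per-cell terms -P(x,y)·log₂P(x,y):
  X=0: 0.529117, 0.298032, 0.204342
  X=1: 0.353744, 0.504276, 0.339596
Sum of the 6 terms: H(X,Y) = 2.2291 bits

Chain rule check:
  H(X) + H(Y|X) = 0.9980 + 1.2311 = 2.2291 bits
  H(X,Y) = 2.2291 bits
✓ Chain rule verified.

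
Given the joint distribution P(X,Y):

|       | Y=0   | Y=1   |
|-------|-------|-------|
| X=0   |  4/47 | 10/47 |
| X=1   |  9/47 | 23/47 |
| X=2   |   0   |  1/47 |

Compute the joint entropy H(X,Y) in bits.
1.8569 bits

H(X,Y) = -Σ_{x,y} P(x,y) log₂ P(x,y). Per-cell terms -P(x,y)·log₂P(x,y):
  X=0: 0.30252, 0.47503
  X=1: 0.45664, 0.50455
  X=2: 0.00000, 0.11818
  (cells with P = 0 contribute 0)
Sum of the 6 terms: H(X,Y) = 1.8569 bits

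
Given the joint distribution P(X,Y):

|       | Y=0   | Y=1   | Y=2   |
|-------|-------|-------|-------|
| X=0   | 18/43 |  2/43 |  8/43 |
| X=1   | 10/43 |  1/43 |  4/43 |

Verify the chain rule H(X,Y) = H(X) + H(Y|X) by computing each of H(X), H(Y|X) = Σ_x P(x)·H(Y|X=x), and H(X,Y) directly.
H(X) = 0.9330 bits, H(Y|X) = 1.1845 bits, H(X,Y) = 2.1175 bits

Marginal of X (row sums):
  P(X=0) = 18/43 + 2/43 + 8/43 = 28/43
  P(X=1) = 10/43 + 1/43 + 4/43 = 15/43
H(X) = -[(28/43)·log₂(28/43) + (15/43)·log₂(15/43)]
  = 0.40301 + 0.53001 = 0.9330 bits

H(Y|X) = Σ_x P(x)·H(Y|X=x):
  X=0: P(X=0) = 28/43, P(Y|X=0) = (9/14, 1/14, 2/7) → H(Y|X=0) = 1.19812
  X=1: P(X=1) = 15/43, P(Y|X=1) = (2/3, 1/15, 4/15) → H(Y|X=1) = 1.15894
H(Y|X) = (28/43)·1.19812 + (15/43)·1.15894 = 1.1845 bits

H(X,Y) = -Σ_{x,y} P(x,y) log₂ P(x,y). Per-cell terms -P(x,y)·log₂P(x,y):
  X=0: 0.52591, 0.20587, 0.45140
  X=1: 0.48938, 0.12619, 0.31872
Sum of the 6 terms: H(X,Y) = 2.1175 bits

Chain rule check:
  H(X) + H(Y|X) = 0.9330 + 1.1845 = 2.1175 bits
  H(X,Y) = 2.1175 bits
✓ Chain rule verified.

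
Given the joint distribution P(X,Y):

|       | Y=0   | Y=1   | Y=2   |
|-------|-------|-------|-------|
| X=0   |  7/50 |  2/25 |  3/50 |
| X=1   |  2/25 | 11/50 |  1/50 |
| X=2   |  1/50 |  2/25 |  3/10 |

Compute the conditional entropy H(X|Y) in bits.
1.1875 bits

H(X|Y) = H(X,Y) - H(Y)

H(X,Y) = -Σ_{x,y} P(x,y) log₂ P(x,y). Per-cell terms -P(x,y)·log₂P(x,y):
  X=0: 0.3971102, 0.2915085, 0.2435336
  X=1: 0.2915085, 0.4805734, 0.1128771
  X=2: 0.1128771, 0.2915085, 0.5210897
Sum of the 9 terms: H(X,Y) = 2.742587 bits

Marginal of Y (column sums):
  P(Y=0) = 7/50 + 2/25 + 1/50 = 6/25
  P(Y=1) = 2/25 + 11/50 + 2/25 = 19/50
  P(Y=2) = 3/50 + 1/50 + 3/10 = 19/50
H(Y) = -[(6/25)·log₂(6/25) + (19/50)·log₂(19/50) + (19/50)·log₂(19/50)]
  = 0.4941345 + 0.5304529 + 0.5304529 = 1.555040 bits

H(X|Y) = H(X,Y) - H(Y) = 2.742587 - 1.555040 = 1.1875 bits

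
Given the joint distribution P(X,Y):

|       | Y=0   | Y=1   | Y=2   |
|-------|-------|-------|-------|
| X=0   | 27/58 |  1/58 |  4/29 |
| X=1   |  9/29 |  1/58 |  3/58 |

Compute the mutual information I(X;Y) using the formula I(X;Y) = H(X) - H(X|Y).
0.0094 bits

I(X;Y) = H(X) - H(X|Y)

Marginal of X (row sums):
  P(X=0) = 27/58 + 1/58 + 4/29 = 18/29
  P(X=1) = 9/29 + 1/58 + 3/58 = 11/29
H(X) = -[(18/29)·log₂(18/29) + (11/29)·log₂(11/29)]
  = 0.42707 + 0.53048 = 0.95755 bits

Marginal of Y (column sums):
  P(Y=0) = 27/58 + 9/29 = 45/58
  P(Y=1) = 1/58 + 1/58 = 1/29
  P(Y=2) = 4/29 + 3/58 = 11/58
H(X|Y) = Σ_y P(y)·H(X|Y=y):
  Y=0: P(Y=0) = 45/58, P(X|Y=0) = (3/5, 2/5) → H(X|Y=0) = 0.97095
  Y=1: P(Y=1) = 1/29, P(X|Y=1) = (1/2, 1/2) → H(X|Y=1) = 1.00000
  Y=2: P(Y=2) = 11/58, P(X|Y=2) = (8/11, 3/11) → H(X|Y=2) = 0.84535
H(X|Y) = (45/58)·0.97095 + (1/29)·1.00000 + (11/58)·0.84535 = 0.94813 bits

I(X;Y) = H(X) - H(X|Y) = 0.95755 - 0.94813 = 0.0094 bits

Cross-check via I(X;Y) = H(X) + H(Y) - H(X,Y): computing H(Y) from the column sums and H(X,Y) from the 6 cells in the same way gives H(Y) = 0.90648 bits and H(X,Y) = 1.85461 bits, so
I(X;Y) = 0.95755 + 0.90648 - 1.85461 = 0.0094 bits ✓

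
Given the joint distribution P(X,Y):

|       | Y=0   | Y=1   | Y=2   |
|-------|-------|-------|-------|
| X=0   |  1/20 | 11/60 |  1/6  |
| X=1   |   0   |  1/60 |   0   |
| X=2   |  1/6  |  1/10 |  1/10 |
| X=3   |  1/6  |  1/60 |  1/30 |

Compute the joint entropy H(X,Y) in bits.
2.9821 bits

H(X,Y) = -Σ_{x,y} P(x,y) log₂ P(x,y). Per-cell terms -P(x,y)·log₂P(x,y):
  X=0: 0.21610, 0.44870, 0.43083
  X=1: 0.00000, 0.09845, 0.00000
  X=2: 0.43083, 0.33219, 0.33219
  X=3: 0.43083, 0.09845, 0.16356
  (cells with P = 0 contribute 0)
Sum of the 12 terms: H(X,Y) = 2.9821 bits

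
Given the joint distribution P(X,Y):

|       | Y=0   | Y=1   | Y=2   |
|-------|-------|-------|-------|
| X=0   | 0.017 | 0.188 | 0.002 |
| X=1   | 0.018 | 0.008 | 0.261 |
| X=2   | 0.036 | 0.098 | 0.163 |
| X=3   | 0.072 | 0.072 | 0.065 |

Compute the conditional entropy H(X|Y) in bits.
1.5317 bits

H(X|Y) = H(X,Y) - H(Y)

H(X,Y) = -Σ_{x,y} P(x,y) log₂ P(x,y). Per-cell terms -P(x,y)·log₂P(x,y):
  X=0: 0.099931, 0.453305, 0.017932
  X=1: 0.104325, 0.055726, 0.505786
  X=2: 0.172651, 0.328405, 0.426580
  X=3: 0.273302, 0.273302, 0.256322
Sum of the 12 terms: H(X,Y) = 2.96757 bits

Marginal of Y (column sums):
  P(Y=0) = 0.017 + 0.018 + 0.036 + 0.072 = 0.143
  P(Y=1) = 0.188 + 0.008 + 0.098 + 0.072 = 0.366
  P(Y=2) = 0.002 + 0.261 + 0.163 + 0.065 = 0.491
H(Y) = -[0.143·log₂(0.143) + 0.366·log₂(0.366) + 0.491·log₂(0.491)]
  = 0.401246 + 0.530731 + 0.503867 = 1.43584 bits

H(X|Y) = H(X,Y) - H(Y) = 2.96757 - 1.43584 = 1.5317 bits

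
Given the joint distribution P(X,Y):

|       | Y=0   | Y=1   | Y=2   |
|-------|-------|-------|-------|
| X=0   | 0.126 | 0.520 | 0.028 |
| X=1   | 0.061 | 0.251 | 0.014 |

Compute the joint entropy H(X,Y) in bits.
1.8445 bits

H(X,Y) = -Σ_{x,y} P(x,y) log₂ P(x,y). Per-cell terms -P(x,y)·log₂P(x,y):
  X=0: 0.3766, 0.4906, 0.1444
  X=1: 0.2461, 0.5006, 0.0862
Sum of the 6 terms: H(X,Y) = 1.8445 bits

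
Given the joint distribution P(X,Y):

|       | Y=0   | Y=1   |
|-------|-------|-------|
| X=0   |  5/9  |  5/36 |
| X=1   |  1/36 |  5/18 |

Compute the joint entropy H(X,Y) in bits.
1.5236 bits

H(X,Y) = -Σ_{x,y} P(x,y) log₂ P(x,y). Per-cell terms -P(x,y)·log₂P(x,y):
  X=0: 0.4711, 0.3956
  X=1: 0.1436, 0.5133
Sum of the 4 terms: H(X,Y) = 1.5236 bits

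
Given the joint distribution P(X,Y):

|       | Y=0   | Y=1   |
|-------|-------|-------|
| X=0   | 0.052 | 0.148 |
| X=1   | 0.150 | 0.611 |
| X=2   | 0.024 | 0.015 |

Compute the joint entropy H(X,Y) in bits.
1.6946 bits

H(X,Y) = -Σ_{x,y} P(x,y) log₂ P(x,y). Per-cell terms -P(x,y)·log₂P(x,y):
  X=0: 0.22180, 0.40794
  X=1: 0.41054, 0.43427
  X=2: 0.12914, 0.09088
Sum of the 6 terms: H(X,Y) = 1.6946 bits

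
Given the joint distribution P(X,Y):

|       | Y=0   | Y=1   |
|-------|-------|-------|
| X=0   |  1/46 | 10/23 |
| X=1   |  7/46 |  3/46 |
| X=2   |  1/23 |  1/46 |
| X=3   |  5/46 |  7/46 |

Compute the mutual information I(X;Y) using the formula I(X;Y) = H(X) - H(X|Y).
0.2777 bits

I(X;Y) = H(X) - H(X|Y)

Marginal of X (row sums):
  P(X=0) = 1/46 + 10/23 = 21/46
  P(X=1) = 7/46 + 3/46 = 5/23
  P(X=2) = 1/23 + 1/46 = 3/46
  P(X=3) = 5/46 + 7/46 = 6/23
H(X) = -[(21/46)·log₂(21/46) + (5/23)·log₂(5/23) + (3/46)·log₂(3/46) + (6/23)·log₂(6/23)]
  = 0.516438 + 0.478616 + 0.256865 + 0.505722 = 1.75764 bits

Marginal of Y (column sums):
  P(Y=0) = 1/46 + 7/46 + 1/23 + 5/46 = 15/46
  P(Y=1) = 10/23 + 3/46 + 1/46 + 7/46 = 31/46
H(X|Y) = Σ_y P(y)·H(X|Y=y):
  Y=0: P(Y=0) = 15/46, P(X|Y=0) = (1/15, 7/15, 2/15, 1/3) → H(X|Y=0) = 1.689482
  Y=1: P(Y=1) = 31/46, P(X|Y=1) = (20/31, 3/31, 1/31, 7/31) → H(X|Y=1) = 1.378553
H(X|Y) = (15/46)·1.689482 + (31/46)·1.378553 = 1.47994 bits

I(X;Y) = H(X) - H(X|Y) = 1.75764 - 1.47994 = 0.2777 bits

Cross-check via I(X;Y) = H(X) + H(Y) - H(X,Y): computing H(Y) from the column sums and H(X,Y) from the 8 cells in the same way gives H(Y) = 0.91088 bits and H(X,Y) = 2.39082 bits, so
I(X;Y) = 1.75764 + 0.91088 - 2.39082 = 0.2777 bits ✓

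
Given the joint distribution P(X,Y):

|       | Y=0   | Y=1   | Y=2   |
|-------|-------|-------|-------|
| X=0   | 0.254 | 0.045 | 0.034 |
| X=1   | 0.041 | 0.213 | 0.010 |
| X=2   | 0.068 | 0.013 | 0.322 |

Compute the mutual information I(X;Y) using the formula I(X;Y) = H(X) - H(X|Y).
0.6642 bits

I(X;Y) = H(X) - H(X|Y)

Marginal of X (row sums):
  P(X=0) = 0.254 + 0.045 + 0.034 = 0.333
  P(X=1) = 0.041 + 0.213 + 0.010 = 0.264
  P(X=2) = 0.068 + 0.013 + 0.322 = 0.403
H(X) = -[0.333·log₂(0.333) + 0.264·log₂(0.264) + 0.403·log₂(0.403)]
  = 0.5283 + 0.5072 + 0.5284 = 1.5639 bits

Marginal of Y (column sums):
  P(Y=0) = 0.254 + 0.041 + 0.068 = 0.363
  P(Y=1) = 0.045 + 0.213 + 0.013 = 0.271
  P(Y=2) = 0.034 + 0.010 + 0.322 = 0.366
H(X|Y) = Σ_y P(y)·H(X|Y=y):
  Y=0: P(Y=0) = 0.363, P(X|Y=0) = (254/363, 41/363, 68/363) → H(X|Y=0) = 1.1685
  Y=1: P(Y=1) = 0.271, P(X|Y=1) = (45/271, 213/271, 13/271) → H(X|Y=1) = 0.9134
  Y=2: P(Y=2) = 0.366, P(X|Y=2) = (17/183, 5/183, 161/183) → H(X|Y=2) = 0.6229
H(X|Y) = 0.363·1.1685 + 0.271·0.9134 + 0.366·0.6229 = 0.8997 bits

I(X;Y) = H(X) - H(X|Y) = 1.5639 - 0.8997 = 0.6642 bits

Cross-check via I(X;Y) = H(X) + H(Y) - H(X,Y): computing H(Y) from the column sums and H(X,Y) from the 9 cells in the same way gives H(Y) = 1.5719 bits and H(X,Y) = 2.4716 bits, so
I(X;Y) = 1.5639 + 1.5719 - 2.4716 = 0.6642 bits ✓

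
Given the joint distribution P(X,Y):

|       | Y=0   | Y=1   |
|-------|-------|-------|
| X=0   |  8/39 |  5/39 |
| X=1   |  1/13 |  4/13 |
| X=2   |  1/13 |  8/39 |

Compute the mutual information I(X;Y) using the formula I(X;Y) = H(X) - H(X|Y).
0.1053 bits

I(X;Y) = H(X) - H(X|Y)

Marginal of X (row sums):
  P(X=0) = 8/39 + 5/39 = 1/3
  P(X=1) = 1/13 + 4/13 = 5/13
  P(X=2) = 1/13 + 8/39 = 11/39
H(X) = -[(1/3)·log₂(1/3) + (5/13)·log₂(5/13) + (11/39)·log₂(11/39)]
  = 0.5283 + 0.5302 + 0.5150 = 1.5735 bits

Marginal of Y (column sums):
  P(Y=0) = 8/39 + 1/13 + 1/13 = 14/39
  P(Y=1) = 5/39 + 4/13 + 8/39 = 25/39
H(X|Y) = Σ_y P(y)·H(X|Y=y):
  Y=0: P(Y=0) = 14/39, P(X|Y=0) = (4/7, 3/14, 3/14) → H(X|Y=0) = 1.4138
  Y=1: P(Y=1) = 25/39, P(X|Y=1) = (1/5, 12/25, 8/25) → H(X|Y=1) = 1.4987
H(X|Y) = (14/39)·1.4138 + (25/39)·1.4987 = 1.4682 bits

I(X;Y) = H(X) - H(X|Y) = 1.5735 - 1.4682 = 0.1053 bits

Cross-check via I(X;Y) = H(X) + H(Y) - H(X,Y): computing H(Y) from the column sums and H(X,Y) from the 6 cells in the same way gives H(Y) = 0.9418 bits and H(X,Y) = 2.4100 bits, so
I(X;Y) = 1.5735 + 0.9418 - 2.4100 = 0.1053 bits ✓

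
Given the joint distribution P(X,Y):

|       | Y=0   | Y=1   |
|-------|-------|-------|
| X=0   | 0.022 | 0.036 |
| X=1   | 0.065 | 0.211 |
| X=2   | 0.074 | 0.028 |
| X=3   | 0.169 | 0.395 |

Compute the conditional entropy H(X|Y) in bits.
1.4940 bits

H(X|Y) = H(X,Y) - H(Y)

H(X,Y) = -Σ_{x,y} P(x,y) log₂ P(x,y). Per-cell terms -P(x,y)·log₂P(x,y):
  X=0: 0.1211, 0.1727
  X=1: 0.2563, 0.4736
  X=2: 0.2780, 0.1444
  X=3: 0.4335, 0.5293
Sum of the 8 terms: H(X,Y) = 2.4089 bits

Marginal of Y (column sums):
  P(Y=0) = 0.022 + 0.065 + 0.074 + 0.169 = 0.330
  P(Y=1) = 0.036 + 0.211 + 0.028 + 0.395 = 0.670
H(Y) = -[0.330·log₂(0.330) + 0.670·log₂(0.670)]
  = 0.5278 + 0.3871 = 0.9149 bits

H(X|Y) = H(X,Y) - H(Y) = 2.4089 - 0.9149 = 1.4940 bits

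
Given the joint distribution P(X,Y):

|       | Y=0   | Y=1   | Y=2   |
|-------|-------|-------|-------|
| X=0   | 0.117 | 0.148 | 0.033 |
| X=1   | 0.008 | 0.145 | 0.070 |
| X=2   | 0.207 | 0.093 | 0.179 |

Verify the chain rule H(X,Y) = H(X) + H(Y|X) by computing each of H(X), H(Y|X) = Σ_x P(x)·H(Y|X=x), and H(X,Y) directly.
H(X) = 1.5119 bits, H(Y|X) = 1.3821 bits, H(X,Y) = 2.8941 bits

Marginal of X (row sums):
  P(X=0) = 0.117 + 0.148 + 0.033 = 0.298
  P(X=1) = 0.008 + 0.145 + 0.070 = 0.223
  P(X=2) = 0.207 + 0.093 + 0.179 = 0.479
H(X) = -[0.298·log₂(0.298) + 0.223·log₂(0.223) + 0.479·log₂(0.479)]
  = 0.52049 + 0.48277 + 0.50865 = 1.5119 bits

H(Y|X) = Σ_x P(x)·H(Y|X=x):
  X=0: P(X=0) = 0.298, P(Y|X=0) = (117/298, 74/149, 33/298) → H(Y|X=0) = 1.38260
  X=1: P(X=1) = 0.223, P(Y|X=1) = (8/223, 145/223, 70/223) → H(Y|X=1) = 1.10074
  X=2: P(X=2) = 0.479, P(Y|X=2) = (207/479, 93/479, 179/479) → H(Y|X=2) = 1.51287
H(Y|X) = 0.298·1.38260 + 0.223·1.10074 + 0.479·1.51287 = 1.3821 bits

H(X,Y) = -Σ_{x,y} P(x,y) log₂ P(x,y). Per-cell terms -P(x,y)·log₂P(x,y):
  X=0: 0.36216, 0.40794, 0.16241
  X=1: 0.05573, 0.40395, 0.26856
  X=2: 0.47037, 0.31868, 0.44427
Sum of the 9 terms: H(X,Y) = 2.8941 bits

Chain rule check:
  H(X) + H(Y|X) = 1.5119 + 1.3821 = 2.8940 bits
  H(X,Y) = 2.8941 bits
✓ Chain rule verified (Δ = 0.0001 is 4-dp rounding noise: each of the three values was rounded independently).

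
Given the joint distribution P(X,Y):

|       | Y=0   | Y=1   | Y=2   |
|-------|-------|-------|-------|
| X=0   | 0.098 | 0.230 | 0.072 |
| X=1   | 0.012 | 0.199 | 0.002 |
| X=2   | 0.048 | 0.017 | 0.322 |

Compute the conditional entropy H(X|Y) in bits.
1.0147 bits

H(X|Y) = H(X,Y) - H(Y)

H(X,Y) = -Σ_{x,y} P(x,y) log₂ P(x,y). Per-cell terms -P(x,y)·log₂P(x,y):
  X=0: 0.328405, 0.487668, 0.273302
  X=1: 0.076570, 0.463503, 0.017932
  X=2: 0.210279, 0.099931, 0.526427
Sum of the 9 terms: H(X,Y) = 2.48402 bits

Marginal of Y (column sums):
  P(Y=0) = 0.098 + 0.012 + 0.048 = 0.158
  P(Y=1) = 0.230 + 0.199 + 0.017 = 0.446
  P(Y=2) = 0.072 + 0.002 + 0.322 = 0.396
H(Y) = -[0.158·log₂(0.158) + 0.446·log₂(0.446) + 0.396·log₂(0.396)]
  = 0.420597 + 0.519538 + 0.529225 = 1.46936 bits

H(X|Y) = H(X,Y) - H(Y) = 2.48402 - 1.46936 = 1.0147 bits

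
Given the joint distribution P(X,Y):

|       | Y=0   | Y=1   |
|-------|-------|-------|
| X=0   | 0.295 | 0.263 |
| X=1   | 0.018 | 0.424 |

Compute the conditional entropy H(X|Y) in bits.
0.7589 bits

H(X|Y) = H(X,Y) - H(Y)

H(X,Y) = -Σ_{x,y} P(x,y) log₂ P(x,y). Per-cell terms -P(x,y)·log₂P(x,y):
  X=0: 0.51956, 0.50677
  X=1: 0.10433, 0.52485
Sum of the 4 terms: H(X,Y) = 1.6555 bits

Marginal of Y (column sums):
  P(Y=0) = 0.295 + 0.018 = 0.313
  P(Y=1) = 0.263 + 0.424 = 0.687
H(Y) = -[0.313·log₂(0.313) + 0.687·log₂(0.687)]
  = 0.52451 + 0.37209 = 0.8966 bits

H(X|Y) = H(X,Y) - H(Y) = 1.6555 - 0.8966 = 0.7589 bits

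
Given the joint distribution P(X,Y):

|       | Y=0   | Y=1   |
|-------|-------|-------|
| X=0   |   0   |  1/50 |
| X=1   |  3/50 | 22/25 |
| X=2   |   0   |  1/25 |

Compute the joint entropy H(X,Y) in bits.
0.7045 bits

H(X,Y) = -Σ_{x,y} P(x,y) log₂ P(x,y). Per-cell terms -P(x,y)·log₂P(x,y):
  X=0: 0.0000, 0.1129
  X=1: 0.2435, 0.1623
  X=2: 0.0000, 0.1858
  (cells with P = 0 contribute 0)
Sum of the 6 terms: H(X,Y) = 0.7045 bits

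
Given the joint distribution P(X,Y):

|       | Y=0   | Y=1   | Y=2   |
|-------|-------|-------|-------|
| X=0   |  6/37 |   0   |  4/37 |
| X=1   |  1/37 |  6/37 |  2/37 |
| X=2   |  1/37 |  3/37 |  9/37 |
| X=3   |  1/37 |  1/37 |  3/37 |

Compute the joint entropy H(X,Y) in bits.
3.0727 bits

H(X,Y) = -Σ_{x,y} P(x,y) log₂ P(x,y). Per-cell terms -P(x,y)·log₂P(x,y):
  X=0: 0.425593, 0.000000, 0.346968
  X=1: 0.140796, 0.425593, 0.227538
  X=2: 0.140796, 0.293878, 0.496101
  X=3: 0.140796, 0.140796, 0.293878
  (cells with P = 0 contribute 0)
Sum of the 12 terms: H(X,Y) = 3.0727 bits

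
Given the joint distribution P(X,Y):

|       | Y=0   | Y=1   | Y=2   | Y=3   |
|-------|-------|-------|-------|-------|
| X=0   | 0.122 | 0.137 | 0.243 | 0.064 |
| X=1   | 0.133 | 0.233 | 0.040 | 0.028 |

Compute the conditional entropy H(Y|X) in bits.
1.7325 bits

H(Y|X) = H(X,Y) - H(X)

H(X,Y) = -Σ_{x,y} P(x,y) log₂ P(x,y). Per-cell terms -P(x,y)·log₂P(x,y):
  X=0: 0.37028, 0.39288, 0.49596, 0.25381
  X=1: 0.38710, 0.48967, 0.18575, 0.14444
Sum of the 8 terms: H(X,Y) = 2.7199 bits

Marginal of X (row sums):
  P(X=0) = 0.122 + 0.137 + 0.243 + 0.064 = 0.566
  P(X=1) = 0.133 + 0.233 + 0.040 + 0.028 = 0.434
H(X) = -[0.566·log₂(0.566) + 0.434·log₂(0.434)]
  = 0.46476 + 0.52264 = 0.9874 bits

H(Y|X) = H(X,Y) - H(X) = 2.7199 - 0.9874 = 1.7325 bits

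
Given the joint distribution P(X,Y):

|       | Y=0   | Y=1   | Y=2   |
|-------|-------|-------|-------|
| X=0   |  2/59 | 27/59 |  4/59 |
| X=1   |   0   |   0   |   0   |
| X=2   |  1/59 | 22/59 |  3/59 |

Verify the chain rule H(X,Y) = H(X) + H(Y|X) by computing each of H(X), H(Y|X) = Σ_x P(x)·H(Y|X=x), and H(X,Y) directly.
H(X) = 0.9898 bits, H(Y|X) = 0.8039 bits, H(X,Y) = 1.7938 bits

Marginal of X (row sums):
  P(X=0) = 2/59 + 27/59 + 4/59 = 33/59
  P(X=1) = 0 + 0 + 0 = 0
  P(X=2) = 1/59 + 22/59 + 3/59 = 26/59
H(X) = -[(33/59)·log₂(33/59) + (26/59)·log₂(26/59)]   (outcomes with P = 0 contribute 0)
  = 0.46885 + 0.52097 = 0.9898 bits

H(Y|X) = Σ_x P(x)·H(Y|X=x):
  X=0: P(X=0) = 33/59, P(Y|X=0) = (2/33, 9/11, 4/33) → H(Y|X=0) = 0.85100
  X=1: P(X=1) = 0 → contributes 0
  X=2: P(X=2) = 26/59, P(Y|X=2) = (1/26, 11/13, 3/26) → H(Y|X=2) = 0.74419
H(Y|X) = (33/59)·0.85100 + (26/59)·0.74419 = 0.8039 bits

H(X,Y) = -Σ_{x,y} P(x,y) log₂ P(x,y). Per-cell terms -P(x,y)·log₂P(x,y):
  X=0: 0.16551, 0.51609, 0.26323
  X=1: 0.00000, 0.00000, 0.00000
  X=2: 0.09971, 0.53069, 0.21853
  (cells with P = 0 contribute 0)
Sum of the 9 terms: H(X,Y) = 1.7938 bits

Chain rule check:
  H(X) + H(Y|X) = 0.9898 + 0.8039 = 1.7937 bits
  H(X,Y) = 1.7938 bits
✓ Chain rule verified (Δ = 0.0001 is 4-dp rounding noise: each of the three values was rounded independently).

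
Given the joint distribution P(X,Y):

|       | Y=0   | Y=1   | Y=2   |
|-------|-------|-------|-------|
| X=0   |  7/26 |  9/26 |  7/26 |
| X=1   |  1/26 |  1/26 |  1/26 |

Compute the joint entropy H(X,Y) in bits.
2.0915 bits

H(X,Y) = -Σ_{x,y} P(x,y) log₂ P(x,y). Per-cell terms -P(x,y)·log₂P(x,y):
  X=0: 0.50968, 0.52979, 0.50968
  X=1: 0.18079, 0.18079, 0.18079
Sum of the 6 terms: H(X,Y) = 2.0915 bits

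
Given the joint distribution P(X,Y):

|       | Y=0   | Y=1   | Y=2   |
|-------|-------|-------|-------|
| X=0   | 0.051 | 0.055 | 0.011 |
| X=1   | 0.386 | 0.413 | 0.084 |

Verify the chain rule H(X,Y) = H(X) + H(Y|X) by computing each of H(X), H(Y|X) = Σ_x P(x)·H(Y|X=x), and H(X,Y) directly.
H(X) = 0.5207 bits, H(Y|X) = 1.3572 bits, H(X,Y) = 1.8778 bits

Marginal of X (row sums):
  P(X=0) = 0.051 + 0.055 + 0.011 = 0.117
  P(X=1) = 0.386 + 0.413 + 0.084 = 0.883
H(X) = -[0.117·log₂(0.117) + 0.883·log₂(0.883)]
  = 0.36216 + 0.15851 = 0.5207 bits

H(Y|X) = Σ_x P(x)·H(Y|X=x):
  X=0: P(X=0) = 0.117, P(Y|X=0) = (17/39, 55/117, 11/117) → H(Y|X=0) = 1.35479
  X=1: P(X=1) = 0.883, P(Y|X=1) = (386/883, 413/883, 84/883) → H(Y|X=1) = 1.35749
H(Y|X) = 0.117·1.35479 + 0.883·1.35749 = 1.3572 bits

H(X,Y) = -Σ_{x,y} P(x,y) log₂ P(x,y). Per-cell terms -P(x,y)·log₂P(x,y):
  X=0: 0.21896, 0.23014, 0.07157
  X=1: 0.53010, 0.52690, 0.30017
Sum of the 6 terms: H(X,Y) = 1.8778 bits

Chain rule check:
  H(X) + H(Y|X) = 0.5207 + 1.3572 = 1.8779 bits
  H(X,Y) = 1.8778 bits
✓ Chain rule verified (Δ = 0.0001 is 4-dp rounding noise: each of the three values was rounded independently).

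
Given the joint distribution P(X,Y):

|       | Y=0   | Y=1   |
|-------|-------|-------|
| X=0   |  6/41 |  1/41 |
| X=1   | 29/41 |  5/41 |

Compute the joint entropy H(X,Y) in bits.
1.2600 bits

H(X,Y) = -Σ_{x,y} P(x,y) log₂ P(x,y). Per-cell terms -P(x,y)·log₂P(x,y):
  X=0: 0.4057, 0.1307
  X=1: 0.3534, 0.3702
Sum of the 4 terms: H(X,Y) = 1.2600 bits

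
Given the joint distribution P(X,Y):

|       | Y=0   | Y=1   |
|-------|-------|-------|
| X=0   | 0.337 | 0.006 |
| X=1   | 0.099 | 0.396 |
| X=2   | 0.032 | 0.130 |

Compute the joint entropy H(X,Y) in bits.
1.9742 bits

H(X,Y) = -Σ_{x,y} P(x,y) log₂ P(x,y). Per-cell terms -P(x,y)·log₂P(x,y):
  X=0: 0.52881, 0.04428
  X=1: 0.33031, 0.52923
  X=2: 0.15891, 0.38264
Sum of the 6 terms: H(X,Y) = 1.9742 bits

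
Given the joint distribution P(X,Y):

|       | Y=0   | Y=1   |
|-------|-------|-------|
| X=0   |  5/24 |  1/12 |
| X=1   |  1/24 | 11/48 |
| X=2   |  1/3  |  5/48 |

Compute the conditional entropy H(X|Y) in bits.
1.3367 bits

H(X|Y) = H(X,Y) - H(Y)

H(X,Y) = -Σ_{x,y} P(x,y) log₂ P(x,y). Per-cell terms -P(x,y)·log₂P(x,y):
  X=0: 0.47147, 0.29875
  X=1: 0.19104, 0.48710
  X=2: 0.52832, 0.33990
Sum of the 6 terms: H(X,Y) = 2.3166 bits

Marginal of Y (column sums):
  P(Y=0) = 5/24 + 1/24 + 1/3 = 7/12
  P(Y=1) = 1/12 + 11/48 + 5/48 = 5/12
H(Y) = -[(7/12)·log₂(7/12) + (5/12)·log₂(5/12)]
  = 0.45360 + 0.52626 = 0.9799 bits

H(X|Y) = H(X,Y) - H(Y) = 2.3166 - 0.9799 = 1.3367 bits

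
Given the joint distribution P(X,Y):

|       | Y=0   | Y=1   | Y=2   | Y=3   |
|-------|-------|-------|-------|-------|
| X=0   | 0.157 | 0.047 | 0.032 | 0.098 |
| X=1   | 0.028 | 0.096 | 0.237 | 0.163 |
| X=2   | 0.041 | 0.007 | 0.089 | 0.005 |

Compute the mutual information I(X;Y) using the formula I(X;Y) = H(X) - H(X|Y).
0.2613 bits

I(X;Y) = H(X) - H(X|Y)

Marginal of X (row sums):
  P(X=0) = 0.157 + 0.047 + 0.032 + 0.098 = 0.334
  P(X=1) = 0.028 + 0.096 + 0.237 + 0.163 = 0.524
  P(X=2) = 0.041 + 0.007 + 0.089 + 0.005 = 0.142
H(X) = -[0.334·log₂(0.334) + 0.524·log₂(0.524) + 0.142·log₂(0.142)]
  = 0.52841 + 0.48856 + 0.39988 = 1.41685 bits

Marginal of Y (column sums):
  P(Y=0) = 0.157 + 0.028 + 0.041 = 0.226
  P(Y=1) = 0.047 + 0.096 + 0.007 = 0.150
  P(Y=2) = 0.032 + 0.237 + 0.089 = 0.358
  P(Y=3) = 0.098 + 0.163 + 0.005 = 0.266
H(X|Y) = Σ_y P(y)·H(X|Y=y):
  Y=0: P(Y=0) = 0.226, P(X|Y=0) = (157/226, 14/113, 41/226) → H(X|Y=0) = 1.18513
  Y=1: P(Y=1) = 0.150, P(X|Y=1) = (47/150, 16/25, 7/150) → H(X|Y=1) = 1.14299
  Y=2: P(Y=2) = 0.358, P(X|Y=2) = (16/179, 237/358, 89/358) → H(X|Y=2) = 1.20456
  Y=3: P(Y=3) = 0.266, P(X|Y=3) = (7/19, 163/266, 5/266) → H(X|Y=3) = 1.07147
H(X|Y) = 0.226·1.18513 + 0.150·1.14299 + 0.358·1.20456 + 0.266·1.07147 = 1.15553 bits

I(X;Y) = H(X) - H(X|Y) = 1.41685 - 1.15553 = 0.2613 bits

Cross-check via I(X;Y) = H(X) + H(Y) - H(X,Y): computing H(Y) from the column sums and H(X,Y) from the 12 cells in the same way gives H(Y) = 1.93419 bits and H(X,Y) = 3.08972 bits, so
I(X;Y) = 1.41685 + 1.93419 - 3.08972 = 0.2613 bits ✓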